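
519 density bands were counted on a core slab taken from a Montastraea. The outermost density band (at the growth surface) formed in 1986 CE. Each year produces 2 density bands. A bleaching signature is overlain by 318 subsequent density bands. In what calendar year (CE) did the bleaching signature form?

There are 318 density bands younger than the bleaching signature.
318 density bands at 2 per year is 318 / 2 = 159 years.
Counting back 159 years from 1986 CE places the bleaching signature in 1986 − 159 = 1827 CE.

1827 CE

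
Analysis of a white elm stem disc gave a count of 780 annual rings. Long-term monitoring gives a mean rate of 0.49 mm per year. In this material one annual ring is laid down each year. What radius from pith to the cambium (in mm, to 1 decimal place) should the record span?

The record spans 780 years at 0.49 mm per year.
Length ≈ 0.49 × 780 = 382.2 mm.

382.2 mm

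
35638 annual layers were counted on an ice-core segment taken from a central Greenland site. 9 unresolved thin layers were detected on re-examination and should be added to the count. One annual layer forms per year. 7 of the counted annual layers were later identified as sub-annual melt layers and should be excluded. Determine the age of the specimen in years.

35640 years

After corrections the count is 35638 − 7 + 9 = 35640 annual layers.
One annual layer per year makes the duration 35640 years.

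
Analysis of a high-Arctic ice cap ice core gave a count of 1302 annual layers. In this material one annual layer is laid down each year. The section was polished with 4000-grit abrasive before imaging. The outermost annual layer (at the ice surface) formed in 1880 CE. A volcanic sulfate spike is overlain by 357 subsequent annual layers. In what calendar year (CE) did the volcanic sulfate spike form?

1523 CE

There are 357 annual layers younger than the volcanic sulfate spike.
The annual layer at the ice surface is 1880 CE, so the volcanic sulfate spike dates to 1880 − 357 = 1523 CE.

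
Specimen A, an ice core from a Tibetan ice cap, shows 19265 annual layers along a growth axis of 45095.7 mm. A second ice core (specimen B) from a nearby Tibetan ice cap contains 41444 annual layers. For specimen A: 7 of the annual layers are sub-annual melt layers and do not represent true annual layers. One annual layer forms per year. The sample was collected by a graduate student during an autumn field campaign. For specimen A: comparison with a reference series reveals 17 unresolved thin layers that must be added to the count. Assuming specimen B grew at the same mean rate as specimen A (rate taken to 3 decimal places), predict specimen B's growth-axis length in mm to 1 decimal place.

Specimen A: correcting the raw count gives 19265 − 7 + 17 = 19275 true annual layers.
A: Mean rate = 45095.7 mm / 19275 years ≈ 2.340 mm per year.
For B, 2.340 mm/year × 41444 years = 96979.0 mm.

96979.0 mm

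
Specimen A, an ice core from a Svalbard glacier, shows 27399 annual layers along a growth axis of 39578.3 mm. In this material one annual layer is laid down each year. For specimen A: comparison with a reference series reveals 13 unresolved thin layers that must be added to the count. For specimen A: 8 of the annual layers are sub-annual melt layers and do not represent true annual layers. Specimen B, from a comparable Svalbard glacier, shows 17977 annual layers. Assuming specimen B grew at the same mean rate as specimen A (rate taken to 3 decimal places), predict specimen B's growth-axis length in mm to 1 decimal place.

Specimen A: correcting the raw count gives 27399 − 8 + 13 = 27404 true annual layers.
A: Extension rate ≈ 39578.3 / 27404 = 1.444 mm per year.
For B, 1.444 mm/year × 17977 years = 25958.8 mm.

25958.8 mm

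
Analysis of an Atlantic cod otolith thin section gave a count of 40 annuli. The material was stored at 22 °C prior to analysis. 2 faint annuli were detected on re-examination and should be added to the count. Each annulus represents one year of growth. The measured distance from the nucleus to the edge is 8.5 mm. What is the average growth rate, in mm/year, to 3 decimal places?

0.202 mm/year

After corrections the count is 40 + 2 = 42 annuli.
Mean rate = 8.5 mm / 42 years ≈ 0.202 mm/year.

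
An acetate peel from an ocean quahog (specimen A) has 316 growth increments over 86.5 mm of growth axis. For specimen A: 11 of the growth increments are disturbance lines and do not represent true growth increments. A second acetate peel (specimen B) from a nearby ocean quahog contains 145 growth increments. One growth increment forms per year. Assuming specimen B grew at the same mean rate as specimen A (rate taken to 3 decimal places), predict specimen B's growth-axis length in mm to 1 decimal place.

41.2 mm

Specimen A: adjusted count: 316 − 11 = 305 growth increments.
A: Mean rate = 86.5 mm / 305 years ≈ 0.284 mm per year.
B's length ≈ 0.284 × 145 = 41.2 mm.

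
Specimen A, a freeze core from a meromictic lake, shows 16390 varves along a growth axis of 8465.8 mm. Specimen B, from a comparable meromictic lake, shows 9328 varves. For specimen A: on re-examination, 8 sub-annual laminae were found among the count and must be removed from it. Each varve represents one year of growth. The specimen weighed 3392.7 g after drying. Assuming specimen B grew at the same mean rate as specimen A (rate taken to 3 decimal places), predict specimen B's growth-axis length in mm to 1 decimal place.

Specimen A: true varve count = 16390 − 8 = 16382.
A: Mean rate = 8465.8 mm / 16382 years ≈ 0.517 mm per year.
For B, 0.517 mm/year × 9328 years = 4822.6 mm.

4822.6 mm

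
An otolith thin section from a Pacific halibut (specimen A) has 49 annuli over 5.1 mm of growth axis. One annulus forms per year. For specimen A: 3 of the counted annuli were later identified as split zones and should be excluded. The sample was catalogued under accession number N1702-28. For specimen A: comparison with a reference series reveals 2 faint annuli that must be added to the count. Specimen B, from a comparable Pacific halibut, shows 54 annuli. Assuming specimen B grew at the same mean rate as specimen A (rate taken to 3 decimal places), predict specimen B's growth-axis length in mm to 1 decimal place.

Specimen A: correcting the raw count gives 49 − 3 + 2 = 48 true annuli.
A: Mean rate = 5.1 mm / 48 years ≈ 0.106 mm/yr.
B's length ≈ 0.106 × 54 = 5.7 mm.

5.7 mm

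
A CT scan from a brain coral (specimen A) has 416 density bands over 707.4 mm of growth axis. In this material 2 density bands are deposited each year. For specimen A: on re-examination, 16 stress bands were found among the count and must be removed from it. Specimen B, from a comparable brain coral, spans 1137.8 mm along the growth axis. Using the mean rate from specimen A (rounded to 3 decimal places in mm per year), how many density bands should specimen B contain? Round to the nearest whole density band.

Specimen A: true density band count = 416 − 16 = 400.
Specimen A: dividing by 2 density bands per year: 400 / 2 = 200 years.
A: 707.4 mm over 200 years gives 707.4 / 200 ≈ 3.537 mm per year.
For B, 1137.8 / 3.537 = 321.69 years; at 2 density bands per year that is 321.69 × 2 ≈ 643 density bands.

643 density bands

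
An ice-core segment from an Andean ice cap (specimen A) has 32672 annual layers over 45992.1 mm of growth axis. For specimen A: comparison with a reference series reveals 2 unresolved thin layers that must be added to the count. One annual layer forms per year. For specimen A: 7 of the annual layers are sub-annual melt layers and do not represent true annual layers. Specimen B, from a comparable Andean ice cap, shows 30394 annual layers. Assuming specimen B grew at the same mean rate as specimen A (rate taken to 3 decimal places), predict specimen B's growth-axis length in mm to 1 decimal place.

42794.8 mm

Specimen A: correcting the raw count gives 32672 − 7 + 2 = 32667 true annual layers.
A: Mean rate = 45992.1 mm / 32667 years ≈ 1.408 mm/yr.
Length of B = 1.408 × 30394 = 42794.8 mm.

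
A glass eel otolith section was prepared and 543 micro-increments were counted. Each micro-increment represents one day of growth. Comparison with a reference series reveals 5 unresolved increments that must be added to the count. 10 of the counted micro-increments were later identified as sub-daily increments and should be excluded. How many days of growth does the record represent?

538 days

Adjusted count: 543 − 10 + 5 = 538 micro-increments.
At one micro-increment per day, that is 538 days.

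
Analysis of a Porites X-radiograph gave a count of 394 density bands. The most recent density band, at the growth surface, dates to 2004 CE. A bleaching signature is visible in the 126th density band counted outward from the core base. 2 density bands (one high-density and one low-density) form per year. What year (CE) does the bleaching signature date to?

The bleaching signature sits at density band 126 from the core base, so 394 − 126 = 268 density bands formed after it.
With 2 density bands per year, 268 / 2 = 134 years.
2004 − 134 = 1870 CE.

1870 CE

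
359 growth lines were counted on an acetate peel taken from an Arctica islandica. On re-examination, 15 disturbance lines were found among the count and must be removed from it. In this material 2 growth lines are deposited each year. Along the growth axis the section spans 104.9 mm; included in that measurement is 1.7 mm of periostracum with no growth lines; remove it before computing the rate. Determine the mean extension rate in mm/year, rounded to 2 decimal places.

Correcting the raw count gives 359 − 15 = 344 true growth lines.
344 growth lines at 2 per year is 344 / 2 = 172 years.
The growth record spans 104.9 − 1.7 = 103.2 mm.
Mean rate = 103.2 mm / 172 years ≈ 0.60 mm/year.

0.60 mm/year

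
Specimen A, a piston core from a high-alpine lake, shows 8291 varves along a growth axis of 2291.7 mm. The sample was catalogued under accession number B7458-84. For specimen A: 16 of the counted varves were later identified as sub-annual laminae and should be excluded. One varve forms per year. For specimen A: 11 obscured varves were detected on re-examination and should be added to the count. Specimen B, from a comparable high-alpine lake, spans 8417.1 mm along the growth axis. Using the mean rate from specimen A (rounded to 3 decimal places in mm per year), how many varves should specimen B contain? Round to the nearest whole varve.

30387 varves

Specimen A: adjusted count: 8291 − 16 + 11 = 8286 varves.
A: 2291.7 mm over 8286 years gives 2291.7 / 8286 ≈ 0.277 mm/year.
For B, 8417.1 / 0.277 = 30386.64 years ≈ 30387 varves.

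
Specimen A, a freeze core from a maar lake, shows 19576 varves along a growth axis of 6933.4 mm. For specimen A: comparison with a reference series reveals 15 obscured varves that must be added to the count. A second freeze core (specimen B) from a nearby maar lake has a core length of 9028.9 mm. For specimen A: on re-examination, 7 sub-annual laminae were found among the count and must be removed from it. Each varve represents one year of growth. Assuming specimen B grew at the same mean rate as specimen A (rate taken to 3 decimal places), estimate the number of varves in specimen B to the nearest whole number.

25505 varves

Specimen A: correcting the raw count gives 19576 − 7 + 15 = 19584 true varves.
A: Extension rate ≈ 6933.4 / 19584 = 0.354 mm/yr.
Specimen B: 9028.9 mm / 0.354 mm per year = 25505.37 years ≈ 25505 varves.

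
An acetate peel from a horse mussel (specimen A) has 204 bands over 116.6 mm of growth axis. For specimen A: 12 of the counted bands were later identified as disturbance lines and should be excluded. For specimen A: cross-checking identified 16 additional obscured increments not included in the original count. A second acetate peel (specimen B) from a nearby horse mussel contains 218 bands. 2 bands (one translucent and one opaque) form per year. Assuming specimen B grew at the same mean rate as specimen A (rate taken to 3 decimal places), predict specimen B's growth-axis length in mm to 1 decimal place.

122.2 mm

Specimen A: after corrections the count is 204 − 12 + 16 = 208 bands.
Specimen A: 208 bands at 2 per year is 208 / 2 = 104 years.
A: 116.6 mm over 104 years gives 116.6 / 104 ≈ 1.121 mm/yr.
Specimen B: 218 bands at 2 per year is 218 / 2 = 109 years. For B, 1.121 mm/year × 109 years = 122.2 mm.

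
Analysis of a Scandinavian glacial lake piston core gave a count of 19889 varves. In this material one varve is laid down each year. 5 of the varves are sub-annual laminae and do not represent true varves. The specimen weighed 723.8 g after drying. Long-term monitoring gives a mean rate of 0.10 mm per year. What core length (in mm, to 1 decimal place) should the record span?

1988.4 mm

Correcting the raw count gives 19889 − 5 = 19884 true varves.
Length ≈ 0.10 × 19884 = 1988.4 mm.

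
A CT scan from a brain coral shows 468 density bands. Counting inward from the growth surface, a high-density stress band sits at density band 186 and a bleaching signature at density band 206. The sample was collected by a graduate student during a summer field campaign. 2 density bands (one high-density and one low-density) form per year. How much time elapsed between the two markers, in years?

206 − 186 = 20 density bands lie between the two events.
20 density bands at 2 per year is 20 / 2 = 10 years.

10 years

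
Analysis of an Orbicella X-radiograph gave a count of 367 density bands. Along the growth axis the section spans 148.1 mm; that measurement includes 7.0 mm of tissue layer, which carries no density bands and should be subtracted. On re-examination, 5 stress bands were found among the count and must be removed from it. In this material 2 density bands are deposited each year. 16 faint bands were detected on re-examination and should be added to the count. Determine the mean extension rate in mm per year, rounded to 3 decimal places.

0.747 mm per year

Adjusted count: 367 − 5 + 16 = 378 density bands.
Dividing by 2 density bands per year: 378 / 2 = 189 years.
The growth record spans 148.1 − 7.0 = 141.1 mm.
Mean rate = 141.1 mm / 189 years ≈ 0.747 mm per year.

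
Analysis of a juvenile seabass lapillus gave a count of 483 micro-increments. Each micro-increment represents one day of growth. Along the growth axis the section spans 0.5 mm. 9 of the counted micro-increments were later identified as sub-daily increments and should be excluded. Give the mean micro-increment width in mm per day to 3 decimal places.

Adjusted count: 483 − 9 = 474 micro-increments.
Mean rate = 0.5 mm / 474 days ≈ 0.001 mm per day.

0.001 mm per day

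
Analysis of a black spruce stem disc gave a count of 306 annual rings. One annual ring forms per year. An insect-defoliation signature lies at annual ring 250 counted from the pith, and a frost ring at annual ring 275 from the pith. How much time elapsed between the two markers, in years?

275 − 250 = 25 annual rings lie between the two events.
One annual ring per year makes the interval 25 years.

25 years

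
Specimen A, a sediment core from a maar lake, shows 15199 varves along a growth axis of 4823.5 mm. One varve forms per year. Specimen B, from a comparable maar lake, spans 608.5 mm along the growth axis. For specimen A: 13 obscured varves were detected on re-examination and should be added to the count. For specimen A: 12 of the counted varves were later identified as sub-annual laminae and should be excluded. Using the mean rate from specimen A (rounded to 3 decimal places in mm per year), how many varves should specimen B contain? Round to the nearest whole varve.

Specimen A: true varve count = 15199 − 12 + 13 = 15200.
A: Extension rate ≈ 4823.5 / 15200 = 0.317 mm per year.
For B, 608.5 / 0.317 = 1919.56 years ≈ 1920 varves.

1920 varves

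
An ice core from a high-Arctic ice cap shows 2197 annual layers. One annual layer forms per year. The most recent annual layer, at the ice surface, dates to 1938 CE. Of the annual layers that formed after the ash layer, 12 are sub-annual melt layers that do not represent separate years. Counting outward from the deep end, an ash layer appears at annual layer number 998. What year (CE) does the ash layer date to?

Between annual layer 998 and the ice surface there are 2197 − 998 = 1199 annual layers.
Removing the 12 false annual layers leaves 1199 − 12 = 1187 true annual layers beyond the ash layer.
1938 − 1187 = 751 CE.

751 CE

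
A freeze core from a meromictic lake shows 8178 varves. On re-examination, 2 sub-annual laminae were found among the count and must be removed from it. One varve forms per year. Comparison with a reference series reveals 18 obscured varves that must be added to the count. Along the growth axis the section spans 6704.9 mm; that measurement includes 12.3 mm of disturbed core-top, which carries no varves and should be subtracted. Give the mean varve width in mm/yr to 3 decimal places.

0.817 mm/yr

Correcting the raw count gives 8178 − 2 + 18 = 8194 true varves.
Net length = 6704.9 − 12.3 = 6692.6 mm.
Mean rate = 6692.6 mm / 8194 years ≈ 0.817 mm/yr.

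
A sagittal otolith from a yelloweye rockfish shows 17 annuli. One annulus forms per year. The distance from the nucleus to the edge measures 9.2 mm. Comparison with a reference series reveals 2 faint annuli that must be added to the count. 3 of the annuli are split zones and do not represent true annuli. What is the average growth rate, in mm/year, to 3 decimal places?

True annulus count = 17 − 3 + 2 = 16.
Mean rate = 9.2 mm / 16 years ≈ 0.575 mm/year.

0.575 mm/year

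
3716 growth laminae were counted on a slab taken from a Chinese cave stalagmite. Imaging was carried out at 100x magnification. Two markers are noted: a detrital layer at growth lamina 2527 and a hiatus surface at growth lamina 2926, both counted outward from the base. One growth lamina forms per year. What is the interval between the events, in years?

The two markers are separated by 2926 − 2527 = 399 growth laminae.
At one growth lamina per year, 399 years elapsed between them.

399 years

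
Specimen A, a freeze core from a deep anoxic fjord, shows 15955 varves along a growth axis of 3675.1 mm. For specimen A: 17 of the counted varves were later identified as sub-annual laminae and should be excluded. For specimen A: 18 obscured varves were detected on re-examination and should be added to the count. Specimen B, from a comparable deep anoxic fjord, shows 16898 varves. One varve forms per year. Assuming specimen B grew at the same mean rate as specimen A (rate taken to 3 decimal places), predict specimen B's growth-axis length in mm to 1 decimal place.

3886.5 mm

Specimen A: after corrections the count is 15955 − 17 + 18 = 15956 varves.
A: Mean rate = 3675.1 mm / 15956 years ≈ 0.230 mm/year.
B's length ≈ 0.230 × 16898 = 3886.5 mm.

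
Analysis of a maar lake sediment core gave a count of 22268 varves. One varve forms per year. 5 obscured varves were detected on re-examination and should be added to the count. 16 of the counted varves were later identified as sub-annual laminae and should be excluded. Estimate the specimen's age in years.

22257 years

Correcting the raw count gives 22268 − 16 + 5 = 22257 true varves.
At one varve per year, that is 22257 years.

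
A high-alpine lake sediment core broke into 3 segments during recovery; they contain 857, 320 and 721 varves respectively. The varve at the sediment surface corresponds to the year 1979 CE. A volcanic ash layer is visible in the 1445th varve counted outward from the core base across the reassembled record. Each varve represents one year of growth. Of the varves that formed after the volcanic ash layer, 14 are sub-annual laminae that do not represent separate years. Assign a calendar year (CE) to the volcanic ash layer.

1540 CE

Total varves = 857 + 320 + 721 = 1898.
1898 − 1445 = 453 varves lie beyond the volcanic ash layer toward the sediment surface.
Removing the 14 false varves leaves 453 − 14 = 439 true varves beyond the volcanic ash layer.
The varve at the sediment surface is 1979 CE, so the volcanic ash layer dates to 1979 − 439 = 1540 CE.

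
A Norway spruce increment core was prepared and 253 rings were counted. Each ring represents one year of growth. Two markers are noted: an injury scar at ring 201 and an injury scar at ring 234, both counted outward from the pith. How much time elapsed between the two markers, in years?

234 − 201 = 33 rings lie between the two events.
One ring per year makes the interval 33 years.

33 yr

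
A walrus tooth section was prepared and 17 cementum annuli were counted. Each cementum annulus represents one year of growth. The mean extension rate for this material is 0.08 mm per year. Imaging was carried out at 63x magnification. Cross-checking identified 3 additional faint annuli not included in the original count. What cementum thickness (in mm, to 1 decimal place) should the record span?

1.6 mm

Adjusted count: 17 + 3 = 20 cementum annuli.
Predicted length = 0.08 mm/year × 20 years = 1.6 mm.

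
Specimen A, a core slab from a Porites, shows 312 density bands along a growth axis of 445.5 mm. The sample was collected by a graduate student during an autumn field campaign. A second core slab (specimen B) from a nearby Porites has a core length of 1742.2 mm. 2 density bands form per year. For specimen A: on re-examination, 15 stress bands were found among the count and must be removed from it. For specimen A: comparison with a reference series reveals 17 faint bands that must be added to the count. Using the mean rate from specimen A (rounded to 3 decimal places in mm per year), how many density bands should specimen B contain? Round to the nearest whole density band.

1228 density bands

Specimen A: true density band count = 312 − 15 + 17 = 314.
Specimen A: 314 density bands at 2 per year is 314 / 2 = 157 years.
A: Mean rate = 445.5 mm / 157 years ≈ 2.838 mm per year.
B spans 1742.2 / 2.838 = 613.88 years; at 2 density bands per year that is 613.88 × 2 ≈ 1228 density bands.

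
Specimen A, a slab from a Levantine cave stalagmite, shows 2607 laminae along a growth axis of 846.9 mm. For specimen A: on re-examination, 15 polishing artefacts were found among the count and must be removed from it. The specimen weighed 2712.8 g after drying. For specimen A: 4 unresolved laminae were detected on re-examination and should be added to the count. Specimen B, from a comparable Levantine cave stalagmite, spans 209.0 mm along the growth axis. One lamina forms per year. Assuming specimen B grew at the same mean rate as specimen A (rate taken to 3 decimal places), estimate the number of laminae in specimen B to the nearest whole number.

641 laminae

Specimen A: after corrections the count is 2607 − 15 + 4 = 2596 laminae.
A: Mean rate = 846.9 mm / 2596 years ≈ 0.326 mm/yr.
Specimen B: 209.0 mm / 0.326 mm per year = 641.10 years ≈ 641 laminae.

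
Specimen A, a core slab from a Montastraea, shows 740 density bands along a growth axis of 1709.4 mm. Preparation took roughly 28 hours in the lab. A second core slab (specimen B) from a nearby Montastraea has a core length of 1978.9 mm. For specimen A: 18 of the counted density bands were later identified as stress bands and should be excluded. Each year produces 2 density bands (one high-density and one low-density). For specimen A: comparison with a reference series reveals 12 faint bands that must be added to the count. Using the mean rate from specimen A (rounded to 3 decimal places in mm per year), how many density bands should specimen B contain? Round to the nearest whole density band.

850 density bands

Specimen A: correcting the raw count gives 740 − 18 + 12 = 734 true density bands.
Specimen A: dividing by 2 density bands per year: 734 / 2 = 367 years.
A: Mean rate = 1709.4 mm / 367 years ≈ 4.658 mm/yr.
B spans 1978.9 / 4.658 = 424.84 years; at 2 density bands per year that is 424.84 × 2 ≈ 850 density bands.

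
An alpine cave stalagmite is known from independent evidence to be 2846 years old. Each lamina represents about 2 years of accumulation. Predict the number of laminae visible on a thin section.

One lamina every 2 years means 2846 / 2 = 1423 laminae.
So 1423 laminae should be present.

1423 laminae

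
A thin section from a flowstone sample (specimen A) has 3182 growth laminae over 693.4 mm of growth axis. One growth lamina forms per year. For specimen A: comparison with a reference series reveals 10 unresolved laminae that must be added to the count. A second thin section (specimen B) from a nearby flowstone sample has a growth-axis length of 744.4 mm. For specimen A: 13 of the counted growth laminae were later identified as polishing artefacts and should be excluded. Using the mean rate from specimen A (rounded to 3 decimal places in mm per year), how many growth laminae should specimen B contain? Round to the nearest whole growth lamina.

3415 growth laminae

Specimen A: after corrections the count is 3182 − 13 + 10 = 3179 growth laminae.
A: 693.4 mm over 3179 years gives 693.4 / 3179 ≈ 0.218 mm/yr.
Specimen B: 744.4 mm / 0.218 mm per year = 3414.68 years ≈ 3415 growth laminae.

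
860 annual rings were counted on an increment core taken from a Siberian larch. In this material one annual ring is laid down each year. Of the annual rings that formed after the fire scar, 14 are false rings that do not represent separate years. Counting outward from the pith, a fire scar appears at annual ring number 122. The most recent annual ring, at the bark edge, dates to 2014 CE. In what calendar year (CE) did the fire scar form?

1290 CE

860 − 122 = 738 annual rings lie beyond the fire scar toward the bark edge.
Excluding 14 false annual rings: 738 − 14 = 724.
The annual ring at the bark edge is 2014 CE, so the fire scar dates to 2014 − 724 = 1290 CE.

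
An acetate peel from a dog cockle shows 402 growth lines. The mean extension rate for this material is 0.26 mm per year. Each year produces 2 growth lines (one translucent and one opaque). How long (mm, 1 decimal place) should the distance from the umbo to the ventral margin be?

52.3 mm

With 2 growth lines per year, 402 / 2 = 201 years.
201 years at 0.26 mm/year gives 0.26 × 201 = 52.3 mm.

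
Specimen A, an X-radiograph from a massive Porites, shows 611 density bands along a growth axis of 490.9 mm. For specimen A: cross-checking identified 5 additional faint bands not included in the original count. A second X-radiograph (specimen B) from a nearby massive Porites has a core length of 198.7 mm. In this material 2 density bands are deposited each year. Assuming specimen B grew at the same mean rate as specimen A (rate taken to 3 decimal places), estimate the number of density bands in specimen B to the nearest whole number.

249 density bands

Specimen A: adjusted count: 611 + 5 = 616 density bands.
Specimen A: with 2 density bands per year, 616 / 2 = 308 years.
A: 490.9 mm over 308 years gives 490.9 / 308 ≈ 1.594 mm per year.
Specimen B: 198.7 mm / 1.594 mm per year = 124.65 years; at 2 density bands per year that is 124.65 × 2 ≈ 249 density bands.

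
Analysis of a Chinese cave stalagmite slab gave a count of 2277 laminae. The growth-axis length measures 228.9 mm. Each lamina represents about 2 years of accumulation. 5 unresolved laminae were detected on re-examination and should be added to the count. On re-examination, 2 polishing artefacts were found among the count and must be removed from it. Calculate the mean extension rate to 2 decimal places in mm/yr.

0.05 mm/yr

Adjusted count: 2277 − 2 + 5 = 2280 laminae.
Multiplying by 2 years per lamina: 2280 × 2 = 4560 years.
228.9 mm over 4560 years gives 228.9 / 4560 ≈ 0.05 mm/yr.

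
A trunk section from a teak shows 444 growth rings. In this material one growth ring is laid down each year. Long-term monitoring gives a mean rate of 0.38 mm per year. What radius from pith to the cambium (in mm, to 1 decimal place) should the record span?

168.7 mm

444 years of growth are recorded.
Length ≈ 0.38 × 444 = 168.7 mm.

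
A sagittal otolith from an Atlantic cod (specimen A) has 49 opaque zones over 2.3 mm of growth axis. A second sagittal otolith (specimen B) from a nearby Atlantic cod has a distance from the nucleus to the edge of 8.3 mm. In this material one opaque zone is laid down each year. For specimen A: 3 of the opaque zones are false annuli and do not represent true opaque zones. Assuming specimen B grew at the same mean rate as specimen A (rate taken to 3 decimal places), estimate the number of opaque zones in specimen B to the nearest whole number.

166 opaque zones

Specimen A: after corrections the count is 49 − 3 = 46 opaque zones.
A: 2.3 mm over 46 years gives 2.3 / 46 ≈ 0.050 mm/yr.
For B, 8.3 / 0.050 = 166.00 years ≈ 166 opaque zones.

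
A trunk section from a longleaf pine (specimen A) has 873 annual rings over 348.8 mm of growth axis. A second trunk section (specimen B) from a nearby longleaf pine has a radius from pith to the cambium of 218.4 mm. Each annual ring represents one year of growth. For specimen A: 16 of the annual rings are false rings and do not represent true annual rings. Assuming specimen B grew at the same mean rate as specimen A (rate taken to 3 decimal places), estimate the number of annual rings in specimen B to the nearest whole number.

Specimen A: correcting the raw count gives 873 − 16 = 857 true annual rings.
A: Extension rate ≈ 348.8 / 857 = 0.407 mm/year.
B spans 218.4 / 0.407 = 536.61 years ≈ 537 annual rings.

537 annual rings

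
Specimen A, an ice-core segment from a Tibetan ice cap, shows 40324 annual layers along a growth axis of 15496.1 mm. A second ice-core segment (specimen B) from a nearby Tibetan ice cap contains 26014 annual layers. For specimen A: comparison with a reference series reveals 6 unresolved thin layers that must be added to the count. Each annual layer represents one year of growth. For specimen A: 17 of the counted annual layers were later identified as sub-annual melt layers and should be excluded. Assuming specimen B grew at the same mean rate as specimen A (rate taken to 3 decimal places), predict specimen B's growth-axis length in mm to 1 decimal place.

9989.4 mm

Specimen A: correcting the raw count gives 40324 − 17 + 6 = 40313 true annual layers.
A: Mean rate = 15496.1 mm / 40313 years ≈ 0.384 mm/year.
Length of B = 0.384 × 26014 = 9989.4 mm.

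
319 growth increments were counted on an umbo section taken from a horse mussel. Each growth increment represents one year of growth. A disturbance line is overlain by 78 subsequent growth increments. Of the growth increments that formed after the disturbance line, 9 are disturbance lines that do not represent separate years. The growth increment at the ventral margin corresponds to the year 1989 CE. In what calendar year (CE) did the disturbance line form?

There are 78 growth increments younger than the disturbance line.
Removing the 9 false growth increments leaves 78 − 9 = 69 true growth increments beyond the disturbance line.
1989 − 69 = 1920 CE.

1920 CE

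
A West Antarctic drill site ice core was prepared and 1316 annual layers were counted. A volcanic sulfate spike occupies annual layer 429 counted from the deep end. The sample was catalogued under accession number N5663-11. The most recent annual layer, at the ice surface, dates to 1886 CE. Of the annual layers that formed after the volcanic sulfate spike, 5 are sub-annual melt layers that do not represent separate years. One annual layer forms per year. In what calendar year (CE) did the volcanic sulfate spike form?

1316 − 429 = 887 annual layers lie beyond the volcanic sulfate spike toward the ice surface.
Removing the 5 false annual layers leaves 887 − 5 = 882 true annual layers beyond the volcanic sulfate spike.
1886 − 882 = 1004 CE.

1004 CE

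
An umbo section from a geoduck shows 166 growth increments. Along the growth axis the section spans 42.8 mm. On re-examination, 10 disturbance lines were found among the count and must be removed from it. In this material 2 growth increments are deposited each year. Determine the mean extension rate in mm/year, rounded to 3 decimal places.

0.549 mm/year

Adjusted count: 166 − 10 = 156 growth increments.
Dividing by 2 growth increments per year: 156 / 2 = 78 years.
Extension rate ≈ 42.8 / 78 = 0.549 mm/year.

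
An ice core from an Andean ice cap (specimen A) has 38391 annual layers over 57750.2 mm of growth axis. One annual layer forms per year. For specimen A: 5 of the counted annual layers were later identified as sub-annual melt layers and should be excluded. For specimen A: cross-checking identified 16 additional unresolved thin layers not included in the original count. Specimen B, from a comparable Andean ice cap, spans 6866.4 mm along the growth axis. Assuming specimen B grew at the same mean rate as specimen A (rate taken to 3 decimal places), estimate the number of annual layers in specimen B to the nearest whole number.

Specimen A: correcting the raw count gives 38391 − 5 + 16 = 38402 true annual layers.
A: Mean rate = 57750.2 mm / 38402 years ≈ 1.504 mm/yr.
B spans 6866.4 / 1.504 = 4565.43 years ≈ 4565 annual layers.

4565 annual layers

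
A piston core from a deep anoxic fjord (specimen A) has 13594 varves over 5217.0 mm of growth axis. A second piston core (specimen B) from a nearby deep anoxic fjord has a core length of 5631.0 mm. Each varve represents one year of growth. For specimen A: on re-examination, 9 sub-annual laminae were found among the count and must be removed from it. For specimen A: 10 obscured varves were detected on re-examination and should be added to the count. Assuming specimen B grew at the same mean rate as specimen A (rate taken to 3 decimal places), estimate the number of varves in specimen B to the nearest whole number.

Specimen A: true varve count = 13594 − 9 + 10 = 13595.
A: Extension rate ≈ 5217.0 / 13595 = 0.384 mm/yr.
For B, 5631.0 / 0.384 = 14664.06 years ≈ 14664 varves.

14664 varves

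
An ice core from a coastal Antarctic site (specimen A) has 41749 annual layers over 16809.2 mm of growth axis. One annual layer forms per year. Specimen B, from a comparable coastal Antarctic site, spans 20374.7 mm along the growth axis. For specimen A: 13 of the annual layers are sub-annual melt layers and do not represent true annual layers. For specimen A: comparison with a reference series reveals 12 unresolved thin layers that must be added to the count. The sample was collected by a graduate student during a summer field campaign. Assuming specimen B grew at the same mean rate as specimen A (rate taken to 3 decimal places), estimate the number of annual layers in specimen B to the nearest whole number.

Specimen A: correcting the raw count gives 41749 − 13 + 12 = 41748 true annual layers.
A: Mean rate = 16809.2 mm / 41748 years ≈ 0.403 mm/yr.
Specimen B: 20374.7 mm / 0.403 mm per year = 50557.57 years ≈ 50558 annual layers.

50558 annual layers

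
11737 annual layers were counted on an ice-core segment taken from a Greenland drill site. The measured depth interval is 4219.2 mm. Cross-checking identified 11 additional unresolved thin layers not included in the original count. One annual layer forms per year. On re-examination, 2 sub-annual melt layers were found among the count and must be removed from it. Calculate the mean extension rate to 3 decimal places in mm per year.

True annual layer count = 11737 − 2 + 11 = 11746.
4219.2 mm over 11746 years gives 4219.2 / 11746 ≈ 0.359 mm per year.

0.359 mm per year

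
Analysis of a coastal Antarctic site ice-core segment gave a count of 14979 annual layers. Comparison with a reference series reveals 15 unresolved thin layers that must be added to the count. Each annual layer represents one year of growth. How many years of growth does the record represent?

Adjusted count: 14979 + 15 = 14994 annual layers.
With a one-to-one annual layer periodicity this is 14994 years.

14994 years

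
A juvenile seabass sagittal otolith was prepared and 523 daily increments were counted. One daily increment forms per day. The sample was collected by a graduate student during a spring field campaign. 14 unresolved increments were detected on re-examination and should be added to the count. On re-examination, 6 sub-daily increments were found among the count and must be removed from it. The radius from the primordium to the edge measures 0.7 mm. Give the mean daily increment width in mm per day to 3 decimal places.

0.001 mm per day

Adjusted count: 523 − 6 + 14 = 531 daily increments.
Mean rate = 0.7 mm / 531 days ≈ 0.001 mm per day.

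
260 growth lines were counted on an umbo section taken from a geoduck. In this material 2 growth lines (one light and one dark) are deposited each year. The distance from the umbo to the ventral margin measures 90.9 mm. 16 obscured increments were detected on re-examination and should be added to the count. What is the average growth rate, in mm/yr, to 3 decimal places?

0.659 mm/yr

After corrections the count is 260 + 16 = 276 growth lines.
With 2 growth lines per year, 276 / 2 = 138 years.
Mean rate = 90.9 mm / 138 years ≈ 0.659 mm/yr.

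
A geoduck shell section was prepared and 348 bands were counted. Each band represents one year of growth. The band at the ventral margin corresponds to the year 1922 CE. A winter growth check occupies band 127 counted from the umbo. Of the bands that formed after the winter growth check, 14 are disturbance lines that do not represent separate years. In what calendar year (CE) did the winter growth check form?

1715 CE

348 − 127 = 221 bands lie beyond the winter growth check toward the ventral margin.
Excluding 14 false bands: 221 − 14 = 207.
Counting back 207 years from 1922 CE places the winter growth check in 1922 − 207 = 1715 CE.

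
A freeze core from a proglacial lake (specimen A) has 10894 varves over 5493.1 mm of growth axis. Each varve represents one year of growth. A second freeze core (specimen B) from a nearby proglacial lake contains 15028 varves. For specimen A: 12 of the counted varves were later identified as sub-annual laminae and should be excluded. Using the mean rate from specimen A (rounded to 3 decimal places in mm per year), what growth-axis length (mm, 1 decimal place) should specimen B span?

Specimen A: adjusted count: 10894 − 12 = 10882 varves.
A: 5493.1 mm over 10882 years gives 5493.1 / 10882 ≈ 0.505 mm/year.
For B, 0.505 mm/year × 15028 years = 7589.1 mm.

7589.1 mm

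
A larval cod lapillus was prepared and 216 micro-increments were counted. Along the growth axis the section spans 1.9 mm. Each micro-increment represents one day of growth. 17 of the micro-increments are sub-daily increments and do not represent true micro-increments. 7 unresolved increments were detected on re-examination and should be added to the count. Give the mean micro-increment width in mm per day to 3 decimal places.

0.009 mm per day

Correcting the raw count gives 216 − 17 + 7 = 206 true micro-increments.
Mean rate = 1.9 mm / 206 days ≈ 0.009 mm per day.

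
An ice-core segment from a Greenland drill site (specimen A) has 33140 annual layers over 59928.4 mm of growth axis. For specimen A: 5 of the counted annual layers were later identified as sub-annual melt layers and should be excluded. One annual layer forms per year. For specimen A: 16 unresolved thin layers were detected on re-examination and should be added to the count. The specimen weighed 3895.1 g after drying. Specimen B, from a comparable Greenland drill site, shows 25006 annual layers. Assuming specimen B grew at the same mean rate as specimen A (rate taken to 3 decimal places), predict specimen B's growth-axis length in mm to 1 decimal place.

Specimen A: correcting the raw count gives 33140 − 5 + 16 = 33151 true annual layers.
A: Mean rate = 59928.4 mm / 33151 years ≈ 1.808 mm/yr.
Length of B = 1.808 × 25006 = 45210.8 mm.

45210.8 mm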